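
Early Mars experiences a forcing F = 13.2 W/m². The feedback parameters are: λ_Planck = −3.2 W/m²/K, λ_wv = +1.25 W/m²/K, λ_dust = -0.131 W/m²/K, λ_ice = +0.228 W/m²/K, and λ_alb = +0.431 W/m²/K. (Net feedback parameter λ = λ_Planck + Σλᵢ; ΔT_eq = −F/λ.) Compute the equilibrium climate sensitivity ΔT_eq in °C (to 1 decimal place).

Net feedback parameter λ = (−3.2) + (+1.25) + (-0.131) + (+0.228) + (+0.431) = -1.422 W/m²/K.
ΔT = −F/λ = −13.2/(-1.422) = 9.3 °C.

9.3 °C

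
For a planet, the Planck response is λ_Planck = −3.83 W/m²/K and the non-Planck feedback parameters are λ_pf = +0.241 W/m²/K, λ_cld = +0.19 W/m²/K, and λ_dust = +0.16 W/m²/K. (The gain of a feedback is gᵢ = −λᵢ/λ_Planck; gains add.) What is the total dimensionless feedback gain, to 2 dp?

0.15

Convert to gains: g_pf = 0.241/3.83 = 0.06292; g_cld = 0.19/3.83 = 0.04961; g_dust = 0.16/3.83 = 0.04178.
Total gain g = 0.15431.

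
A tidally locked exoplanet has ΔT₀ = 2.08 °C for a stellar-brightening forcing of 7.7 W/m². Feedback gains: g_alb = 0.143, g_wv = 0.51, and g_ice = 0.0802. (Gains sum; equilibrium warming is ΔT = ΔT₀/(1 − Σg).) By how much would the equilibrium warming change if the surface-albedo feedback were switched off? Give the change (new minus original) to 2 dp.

Original: g = 0.7332, ΔT = 2.08/(1−0.7332) = 7.7961 °C.
Without surface-albedo: g' = 0.5902, ΔT' = 2.08/(1−0.5902) = 5.0756 °C.
Change = 5.0756 − 7.7961 = -2.72 °C.

-2.72 °C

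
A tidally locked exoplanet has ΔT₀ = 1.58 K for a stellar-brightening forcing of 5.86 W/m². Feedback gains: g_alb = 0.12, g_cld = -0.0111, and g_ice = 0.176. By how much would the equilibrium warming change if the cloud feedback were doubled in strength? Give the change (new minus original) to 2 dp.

Original: g = 0.2849, ΔT = 1.58/(1−0.2849) = 2.2095 K.
With doubled cloud: g' = 0.2738, ΔT' = 1.58/(1−0.2738) = 2.1757 K.
Change = 2.1757 − 2.2095 = -0.03 K.

-0.03 K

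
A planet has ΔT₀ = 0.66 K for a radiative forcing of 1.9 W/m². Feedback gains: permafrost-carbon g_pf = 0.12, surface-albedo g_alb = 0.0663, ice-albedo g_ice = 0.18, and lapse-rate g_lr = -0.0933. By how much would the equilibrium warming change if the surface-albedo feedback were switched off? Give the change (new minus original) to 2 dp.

Original: g = 0.273, ΔT = 0.66/(1−0.273) = 0.9078 K.
Without surface-albedo: g' = 0.2067, ΔT' = 0.66/(1−0.2067) = 0.8320 K.
Change = 0.8320 − 0.9078 = -0.08 K.

-0.08 K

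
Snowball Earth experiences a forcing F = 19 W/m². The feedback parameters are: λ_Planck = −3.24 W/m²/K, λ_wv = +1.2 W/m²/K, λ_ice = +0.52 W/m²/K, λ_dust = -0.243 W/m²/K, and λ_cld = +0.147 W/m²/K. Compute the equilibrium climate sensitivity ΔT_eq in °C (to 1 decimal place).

Net feedback parameter λ = (−3.24) + (+1.2) + (+0.52) + (-0.243) + (+0.147) = -1.616 W/m²/K.
ΔT = −F/λ = −19/(-1.616) = 11.8 °C.

11.8 °C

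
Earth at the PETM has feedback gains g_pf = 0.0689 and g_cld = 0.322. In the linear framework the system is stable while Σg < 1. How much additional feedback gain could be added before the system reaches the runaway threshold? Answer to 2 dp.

Current total gain = 0.0689 + 0.322 = 0.3909.
Margin to runaway = 1 − 0.3909 = 0.61.

0.61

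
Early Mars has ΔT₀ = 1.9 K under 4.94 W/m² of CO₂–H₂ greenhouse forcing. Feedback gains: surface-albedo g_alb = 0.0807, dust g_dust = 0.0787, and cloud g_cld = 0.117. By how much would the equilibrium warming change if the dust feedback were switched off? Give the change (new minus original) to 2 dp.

Original: g = 0.2764, ΔT = 1.9/(1−0.2764) = 2.6258 K.
Without dust: g' = 0.1977, ΔT' = 1.9/(1−0.1977) = 2.3682 K.
Change = 2.3682 − 2.6258 = -0.26 K.

-0.26 K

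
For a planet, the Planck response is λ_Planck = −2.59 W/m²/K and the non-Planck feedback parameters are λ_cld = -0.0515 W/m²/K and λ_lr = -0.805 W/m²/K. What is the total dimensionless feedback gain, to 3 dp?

Convert to gains: g_cld = -0.0515/2.59 = -0.01988; g_lr = -0.805/2.59 = -0.3108.
Total gain g = -0.33068.

-0.331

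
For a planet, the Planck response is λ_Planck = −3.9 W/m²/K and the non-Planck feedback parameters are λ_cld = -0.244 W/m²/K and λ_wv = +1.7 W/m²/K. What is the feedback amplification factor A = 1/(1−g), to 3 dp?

1.596

Convert to gains: g_cld = -0.244/3.9 = -0.06256; g_wv = 1.7/3.9 = 0.4359.
Total gain g = 0.37334.
A = 1/(1 − 0.37334) = 1.596.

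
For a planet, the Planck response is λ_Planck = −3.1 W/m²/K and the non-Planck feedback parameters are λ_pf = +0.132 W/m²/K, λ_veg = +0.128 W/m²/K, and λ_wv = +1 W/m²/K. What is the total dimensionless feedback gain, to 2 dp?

Convert to gains: g_pf = 0.132/3.1 = 0.04258; g_veg = 0.128/3.1 = 0.04129; g_wv = 1/3.1 = 0.3226.
Total gain g = 0.40647.

0.41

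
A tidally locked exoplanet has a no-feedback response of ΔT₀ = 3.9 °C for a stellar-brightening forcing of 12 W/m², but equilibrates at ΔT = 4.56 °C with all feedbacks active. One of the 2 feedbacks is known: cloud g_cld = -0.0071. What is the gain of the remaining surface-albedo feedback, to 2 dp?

0.15

Amplification A = ΔT/ΔT₀ = 4.56/3.9 = 1.169.
Total gain g = 1 − 1/A = 1 − 1/1.169 = 0.1446.
The known gain is -0.0071.
g_alb = 0.1446 + 0.0071 = 0.15.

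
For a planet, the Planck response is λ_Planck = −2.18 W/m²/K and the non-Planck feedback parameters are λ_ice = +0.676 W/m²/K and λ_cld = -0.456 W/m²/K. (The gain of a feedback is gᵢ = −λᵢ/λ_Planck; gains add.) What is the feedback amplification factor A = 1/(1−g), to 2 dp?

1.11

Convert to gains: g_ice = 0.676/2.18 = 0.3101; g_cld = -0.456/2.18 = -0.2092.
Total gain g = 0.1009.
A = 1/(1 − 0.1009) = 1.11.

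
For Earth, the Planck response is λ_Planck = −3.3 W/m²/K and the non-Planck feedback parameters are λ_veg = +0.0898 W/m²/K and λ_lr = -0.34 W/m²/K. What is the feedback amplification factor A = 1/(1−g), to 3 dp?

Convert to gains: g_veg = 0.0898/3.3 = 0.02721; g_lr = -0.34/3.3 = -0.103.
Total gain g = -0.07579.
A = 1/(1 + 0.07579) = 0.930.

0.930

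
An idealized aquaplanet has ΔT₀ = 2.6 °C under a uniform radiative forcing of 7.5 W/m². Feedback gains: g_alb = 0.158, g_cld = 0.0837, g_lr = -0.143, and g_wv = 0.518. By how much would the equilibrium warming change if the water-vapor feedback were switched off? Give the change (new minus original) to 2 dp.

Original: g = 0.6167, ΔT = 2.6/(1−0.6167) = 6.7832 °C.
Without water-vapor: g' = 0.0987, ΔT' = 2.6/(1−0.0987) = 2.8847 °C.
Change = 2.8847 − 6.7832 = -3.90 °C.

-3.90 °C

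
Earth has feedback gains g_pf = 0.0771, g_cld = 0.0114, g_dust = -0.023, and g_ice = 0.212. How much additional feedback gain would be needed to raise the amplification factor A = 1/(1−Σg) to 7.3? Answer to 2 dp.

0.59

Current total gain = 0.2775.
Target gain for A = 7.3: g* = 1 − 1/7.3 = 0.863.
Additional gain needed = 0.863 − 0.2775 = 0.59.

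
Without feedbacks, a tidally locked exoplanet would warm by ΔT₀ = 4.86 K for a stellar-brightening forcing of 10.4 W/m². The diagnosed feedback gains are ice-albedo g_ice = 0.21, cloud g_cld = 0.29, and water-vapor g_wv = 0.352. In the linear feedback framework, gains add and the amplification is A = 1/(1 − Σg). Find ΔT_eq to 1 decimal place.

Total gain g = 0.21 + 0.29 + 0.352 = 0.852.
Amplification A = 1/(1 − 0.852) = 6.757.
ΔT = 4.86 × 6.757 = 32.8 K.

32.8 K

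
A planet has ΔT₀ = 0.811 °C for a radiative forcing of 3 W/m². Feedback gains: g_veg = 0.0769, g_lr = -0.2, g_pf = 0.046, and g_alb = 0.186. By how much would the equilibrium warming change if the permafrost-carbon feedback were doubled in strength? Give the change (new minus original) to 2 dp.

0.05 °C

Original: g = 0.1089, ΔT = 0.811/(1−0.1089) = 0.9101 °C.
With doubled permafrost-carbon: g' = 0.1549, ΔT' = 0.811/(1−0.1549) = 0.9596 °C.
Change = 0.9596 − 0.9101 = 0.05 °C.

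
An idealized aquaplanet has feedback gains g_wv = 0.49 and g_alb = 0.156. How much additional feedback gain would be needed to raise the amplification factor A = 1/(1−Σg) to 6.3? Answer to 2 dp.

0.20

Current total gain = 0.646.
Target gain for A = 6.3: g* = 1 − 1/6.3 = 0.8413.
Additional gain needed = 0.8413 − 0.646 = 0.20.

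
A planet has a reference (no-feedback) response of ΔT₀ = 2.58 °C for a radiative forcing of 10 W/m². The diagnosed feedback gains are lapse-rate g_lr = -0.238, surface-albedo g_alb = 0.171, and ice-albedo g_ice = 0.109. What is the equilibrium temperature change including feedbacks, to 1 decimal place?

Total gain g = -0.238 + 0.171 + 0.109 = 0.042.
Amplification A = 1/(1 − 0.042) = 1.044.
ΔT = 2.58 × 1.044 = 2.7 °C.

2.7 °C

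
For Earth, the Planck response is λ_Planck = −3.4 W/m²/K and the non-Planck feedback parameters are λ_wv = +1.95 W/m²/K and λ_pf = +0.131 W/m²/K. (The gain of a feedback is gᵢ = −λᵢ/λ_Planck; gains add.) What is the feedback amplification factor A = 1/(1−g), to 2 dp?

2.58

Convert to gains: g_wv = 1.95/3.4 = 0.5735; g_pf = 0.131/3.4 = 0.03853.
Total gain g = 0.61203.
A = 1/(1 − 0.61203) = 2.58.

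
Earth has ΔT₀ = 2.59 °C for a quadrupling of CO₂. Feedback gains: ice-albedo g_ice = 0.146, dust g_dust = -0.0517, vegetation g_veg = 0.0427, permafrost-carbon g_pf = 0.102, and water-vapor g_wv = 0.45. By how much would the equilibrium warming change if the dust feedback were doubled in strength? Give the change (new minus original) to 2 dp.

-1.19 °C

Original: g = 0.689, ΔT = 2.59/(1−0.689) = 8.3280 °C.
With doubled dust: g' = 0.6373, ΔT' = 2.59/(1−0.6373) = 7.1409 °C.
Change = 7.1409 − 8.3280 = -1.19 °C.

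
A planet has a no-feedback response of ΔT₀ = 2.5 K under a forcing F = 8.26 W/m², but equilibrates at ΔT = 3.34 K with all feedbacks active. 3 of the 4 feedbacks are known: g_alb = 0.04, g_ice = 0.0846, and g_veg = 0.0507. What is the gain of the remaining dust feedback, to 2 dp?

Amplification A = ΔT/ΔT₀ = 3.34/2.5 = 1.336.
Total gain g = 1 − 1/A = 1 − 1/1.336 = 0.2515.
Known gains sum to 0.04 + 0.0846 + 0.0507 = 0.1753.
g_dust = 0.2515 − 0.1753 = 0.08.

0.08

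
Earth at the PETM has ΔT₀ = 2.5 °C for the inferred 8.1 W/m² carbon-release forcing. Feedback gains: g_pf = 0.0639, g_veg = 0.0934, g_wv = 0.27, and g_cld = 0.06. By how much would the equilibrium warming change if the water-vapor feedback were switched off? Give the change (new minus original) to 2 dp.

Original: g = 0.4873, ΔT = 2.5/(1−0.4873) = 4.8761 °C.
Without water-vapor: g' = 0.2173, ΔT' = 2.5/(1−0.2173) = 3.1941 °C.
Change = 3.1941 − 4.8761 = -1.68 °C.

-1.68 °C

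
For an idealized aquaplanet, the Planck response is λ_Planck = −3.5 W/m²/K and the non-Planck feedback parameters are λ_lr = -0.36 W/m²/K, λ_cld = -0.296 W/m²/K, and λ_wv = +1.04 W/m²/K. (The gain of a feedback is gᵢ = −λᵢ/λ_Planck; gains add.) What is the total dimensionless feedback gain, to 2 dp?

Convert to gains: g_lr = -0.36/3.5 = -0.1029; g_cld = -0.296/3.5 = -0.08457; g_wv = 1.04/3.5 = 0.2971.
Total gain g = 0.10963.

0.11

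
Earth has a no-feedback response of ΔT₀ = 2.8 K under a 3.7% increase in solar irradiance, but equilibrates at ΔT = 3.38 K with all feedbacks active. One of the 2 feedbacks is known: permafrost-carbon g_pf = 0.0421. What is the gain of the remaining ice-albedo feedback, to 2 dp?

0.13

Amplification A = ΔT/ΔT₀ = 3.38/2.8 = 1.207.
Total gain g = 1 − 1/A = 1 − 1/1.207 = 0.1715.
The known gain is 0.0421.
g_ice = 0.1715 − 0.0421 = 0.13.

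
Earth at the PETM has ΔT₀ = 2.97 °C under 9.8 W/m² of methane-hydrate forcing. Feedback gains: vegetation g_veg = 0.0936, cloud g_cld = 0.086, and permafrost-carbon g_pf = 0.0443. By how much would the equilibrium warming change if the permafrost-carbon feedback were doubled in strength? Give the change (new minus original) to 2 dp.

Original: g = 0.2239, ΔT = 2.97/(1−0.2239) = 3.8268 °C.
With doubled permafrost-carbon: g' = 0.2682, ΔT' = 2.97/(1−0.2682) = 4.0585 °C.
Change = 4.0585 − 3.8268 = 0.23 °C.

0.23 °C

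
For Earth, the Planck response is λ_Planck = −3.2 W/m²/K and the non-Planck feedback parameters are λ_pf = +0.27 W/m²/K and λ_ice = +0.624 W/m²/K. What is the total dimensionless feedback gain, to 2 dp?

0.28

Convert to gains: g_pf = 0.27/3.2 = 0.08438; g_ice = 0.624/3.2 = 0.195.
Total gain g = 0.27938.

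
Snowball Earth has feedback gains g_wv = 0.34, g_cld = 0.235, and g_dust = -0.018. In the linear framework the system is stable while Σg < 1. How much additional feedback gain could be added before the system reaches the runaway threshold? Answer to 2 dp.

0.44

Current total gain = 0.34 + 0.235 − 0.018 = 0.557.
Margin to runaway = 1 − 0.557 = 0.44.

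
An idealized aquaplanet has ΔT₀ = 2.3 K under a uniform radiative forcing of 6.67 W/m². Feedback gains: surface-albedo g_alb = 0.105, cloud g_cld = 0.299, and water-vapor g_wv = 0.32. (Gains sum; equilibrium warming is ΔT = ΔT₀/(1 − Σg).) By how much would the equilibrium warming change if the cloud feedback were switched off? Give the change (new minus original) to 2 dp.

Original: g = 0.724, ΔT = 2.3/(1−0.724) = 8.3333 K.
Without cloud: g' = 0.425, ΔT' = 2.3/(1−0.425) = 4.0000 K.
Change = 4.0000 − 8.3333 = -4.33 K.

-4.33 K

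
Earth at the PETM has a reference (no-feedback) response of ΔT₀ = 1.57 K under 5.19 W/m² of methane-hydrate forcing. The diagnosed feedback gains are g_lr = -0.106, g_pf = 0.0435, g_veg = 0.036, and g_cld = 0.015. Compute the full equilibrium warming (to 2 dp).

Total gain g = -0.106 + 0.0435 + 0.036 + 0.015 = -0.0115.
Amplification A = 1/(1 + 0.0115) = 0.9886.
ΔT = 1.57 × 0.9886 = 1.55 K.

1.55 K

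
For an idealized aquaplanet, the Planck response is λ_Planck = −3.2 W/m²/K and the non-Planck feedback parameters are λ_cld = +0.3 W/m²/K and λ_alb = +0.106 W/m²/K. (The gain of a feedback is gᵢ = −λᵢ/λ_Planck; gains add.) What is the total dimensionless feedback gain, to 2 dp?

0.13

Convert to gains: g_cld = 0.3/3.2 = 0.09375; g_alb = 0.106/3.2 = 0.03312.
Total gain g = 0.12687.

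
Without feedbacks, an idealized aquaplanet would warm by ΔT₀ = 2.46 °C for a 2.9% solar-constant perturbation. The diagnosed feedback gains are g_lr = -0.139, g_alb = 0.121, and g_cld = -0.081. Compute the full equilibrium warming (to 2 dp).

2.24 °C

Total gain g = -0.139 + 0.121 − 0.081 = -0.099.
Amplification A = 1/(1 + 0.099) = 0.9099.
ΔT = 2.46 × 0.9099 = 2.24 °C.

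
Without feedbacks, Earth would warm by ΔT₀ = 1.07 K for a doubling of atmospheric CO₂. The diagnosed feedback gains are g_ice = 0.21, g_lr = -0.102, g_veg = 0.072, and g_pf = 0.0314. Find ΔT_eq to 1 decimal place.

1.4 K

Total gain g = 0.21 − 0.102 + 0.072 + 0.0314 = 0.2114.
Amplification A = 1/(1 − 0.2114) = 1.268.
ΔT = 1.07 × 1.268 = 1.4 K.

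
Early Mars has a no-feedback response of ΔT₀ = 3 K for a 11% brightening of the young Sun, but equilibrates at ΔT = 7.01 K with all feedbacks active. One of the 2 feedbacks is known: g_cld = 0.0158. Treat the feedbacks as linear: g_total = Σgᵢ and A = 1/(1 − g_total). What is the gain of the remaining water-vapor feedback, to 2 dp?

Amplification A = ΔT/ΔT₀ = 7.01/3 = 2.337.
Total gain g = 1 − 1/A = 1 − 1/2.337 = 0.5721.
The known gain is 0.0158.
g_wv = 0.5721 − 0.0158 = 0.56.

0.56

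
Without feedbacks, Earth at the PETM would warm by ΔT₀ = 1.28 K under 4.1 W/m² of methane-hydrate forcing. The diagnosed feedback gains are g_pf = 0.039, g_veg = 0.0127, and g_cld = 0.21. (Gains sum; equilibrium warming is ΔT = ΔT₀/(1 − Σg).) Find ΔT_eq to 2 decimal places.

Total gain g = 0.039 + 0.0127 + 0.21 = 0.2617.
Amplification A = 1/(1 − 0.2617) = 1.354.
ΔT = 1.28 × 1.354 = 1.73 K.

1.73 K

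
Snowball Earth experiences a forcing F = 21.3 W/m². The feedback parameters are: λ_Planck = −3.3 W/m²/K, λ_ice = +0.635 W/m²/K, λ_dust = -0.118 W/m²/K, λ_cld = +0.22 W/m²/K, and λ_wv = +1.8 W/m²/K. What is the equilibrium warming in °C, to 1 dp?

Net feedback parameter λ = (−3.3) + (+0.635) + (-0.118) + (+0.22) + (+1.8) = -0.763 W/m²/K.
ΔT = −F/λ = −21.3/(-0.763) = 27.9 °C.

27.9 °C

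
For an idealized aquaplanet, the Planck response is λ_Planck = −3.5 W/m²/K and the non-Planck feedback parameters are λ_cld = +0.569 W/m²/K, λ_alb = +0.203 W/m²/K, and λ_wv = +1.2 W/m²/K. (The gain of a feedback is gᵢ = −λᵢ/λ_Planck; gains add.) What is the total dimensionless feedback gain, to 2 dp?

Convert to gains: g_cld = 0.569/3.5 = 0.1626; g_alb = 0.203/3.5 = 0.058; g_wv = 1.2/3.5 = 0.3429.
Total gain g = 0.5635.

0.56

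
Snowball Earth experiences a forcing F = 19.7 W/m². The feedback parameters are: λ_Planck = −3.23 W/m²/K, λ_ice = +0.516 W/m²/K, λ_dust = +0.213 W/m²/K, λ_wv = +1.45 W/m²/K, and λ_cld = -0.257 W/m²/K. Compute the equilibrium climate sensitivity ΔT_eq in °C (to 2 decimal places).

Net feedback parameter λ = (−3.23) + (+0.516) + (+0.213) + (+1.45) + (-0.257) = -1.308 W/m²/K.
ΔT = −F/λ = −19.7/(-1.308) = 15.06 °C.

15.06 °C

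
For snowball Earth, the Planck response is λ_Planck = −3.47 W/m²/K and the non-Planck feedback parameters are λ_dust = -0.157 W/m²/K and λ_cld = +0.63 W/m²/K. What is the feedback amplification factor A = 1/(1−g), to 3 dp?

1.158

Convert to gains: g_dust = -0.157/3.47 = -0.04524; g_cld = 0.63/3.47 = 0.1816.
Total gain g = 0.13636.
A = 1/(1 − 0.13636) = 1.158.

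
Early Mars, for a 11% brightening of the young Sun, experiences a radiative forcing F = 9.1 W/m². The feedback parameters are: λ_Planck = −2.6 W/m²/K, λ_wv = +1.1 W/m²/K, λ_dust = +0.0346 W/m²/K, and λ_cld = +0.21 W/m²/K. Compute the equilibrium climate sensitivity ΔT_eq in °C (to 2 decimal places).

7.25 °C

Net feedback parameter λ = (−2.6) + (+1.1) + (+0.0346) + (+0.21) = -1.2554 W/m²/K.
ΔT = −F/λ = −9.1/(-1.2554) = 7.25 °C.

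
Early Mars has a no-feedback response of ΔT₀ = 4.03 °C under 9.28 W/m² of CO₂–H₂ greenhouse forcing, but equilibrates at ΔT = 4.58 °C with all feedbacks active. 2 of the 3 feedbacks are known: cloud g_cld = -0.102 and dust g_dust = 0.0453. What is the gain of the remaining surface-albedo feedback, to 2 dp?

0.18

Amplification A = ΔT/ΔT₀ = 4.58/4.03 = 1.136.
Total gain g = 1 − 1/A = 1 − 1/1.136 = 0.1197.
Known gains sum to -0.102 + 0.0453 = -0.0567.
g_alb = 0.1197 + 0.0567 = 0.18.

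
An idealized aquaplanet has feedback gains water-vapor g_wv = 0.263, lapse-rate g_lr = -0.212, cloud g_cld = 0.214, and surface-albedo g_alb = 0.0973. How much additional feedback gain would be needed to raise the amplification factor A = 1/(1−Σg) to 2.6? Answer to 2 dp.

0.25

Current total gain = 0.3623.
Target gain for A = 2.6: g* = 1 − 1/2.6 = 0.6154.
Additional gain needed = 0.6154 − 0.3623 = 0.25.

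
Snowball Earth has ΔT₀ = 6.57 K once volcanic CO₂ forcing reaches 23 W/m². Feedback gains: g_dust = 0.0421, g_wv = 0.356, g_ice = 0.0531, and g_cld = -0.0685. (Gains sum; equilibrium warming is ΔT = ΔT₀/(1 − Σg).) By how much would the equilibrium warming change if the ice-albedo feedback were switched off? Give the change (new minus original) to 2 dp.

Original: g = 0.3827, ΔT = 6.57/(1−0.3827) = 10.6431 K.
Without ice-albedo: g' = 0.3296, ΔT' = 6.57/(1−0.3296) = 9.8001 K.
Change = 9.8001 − 10.6431 = -0.84 K.

-0.84 K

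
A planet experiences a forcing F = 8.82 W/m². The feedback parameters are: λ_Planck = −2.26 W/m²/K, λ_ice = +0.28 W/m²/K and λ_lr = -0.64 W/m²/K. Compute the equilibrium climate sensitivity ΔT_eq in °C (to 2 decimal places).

Net feedback parameter λ = (−2.26) + (+0.28) + (-0.64) = -2.62 W/m²/K.
ΔT = −F/λ = −8.82/(-2.62) = 3.37 °C.

3.37 °C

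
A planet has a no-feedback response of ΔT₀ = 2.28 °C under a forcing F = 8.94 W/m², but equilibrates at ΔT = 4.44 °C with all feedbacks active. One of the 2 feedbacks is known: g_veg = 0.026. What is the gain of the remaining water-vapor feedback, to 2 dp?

Amplification A = ΔT/ΔT₀ = 4.44/2.28 = 1.947.
Total gain g = 1 − 1/A = 1 − 1/1.947 = 0.4864.
The known gain is 0.026.
g_wv = 0.4864 − 0.026 = 0.46.

0.46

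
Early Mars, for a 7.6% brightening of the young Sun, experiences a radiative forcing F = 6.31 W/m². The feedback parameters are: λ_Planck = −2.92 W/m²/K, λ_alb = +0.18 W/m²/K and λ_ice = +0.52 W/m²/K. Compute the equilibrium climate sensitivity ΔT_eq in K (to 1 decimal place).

Net feedback parameter λ = (−2.92) + (+0.18) + (+0.52) = -2.22 W/m²/K.
ΔT = −F/λ = −6.31/(-2.22) = 2.8 K.

2.8 K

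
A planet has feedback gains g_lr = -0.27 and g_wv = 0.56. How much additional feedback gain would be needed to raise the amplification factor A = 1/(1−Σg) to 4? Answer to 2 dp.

0.46

Current total gain = 0.29.
Target gain for A = 4: g* = 1 − 1/4 = 0.75.
Additional gain needed = 0.75 − 0.29 = 0.46.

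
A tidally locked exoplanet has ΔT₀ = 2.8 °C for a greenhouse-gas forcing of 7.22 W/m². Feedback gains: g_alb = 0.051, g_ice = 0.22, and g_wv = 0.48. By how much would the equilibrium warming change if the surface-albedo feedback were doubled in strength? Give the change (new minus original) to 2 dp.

2.90 °C

Original: g = 0.751, ΔT = 2.8/(1−0.751) = 11.2450 °C.
With doubled surface-albedo: g' = 0.802, ΔT' = 2.8/(1−0.802) = 14.1414 °C.
Change = 14.1414 − 11.2450 = 2.90 °C.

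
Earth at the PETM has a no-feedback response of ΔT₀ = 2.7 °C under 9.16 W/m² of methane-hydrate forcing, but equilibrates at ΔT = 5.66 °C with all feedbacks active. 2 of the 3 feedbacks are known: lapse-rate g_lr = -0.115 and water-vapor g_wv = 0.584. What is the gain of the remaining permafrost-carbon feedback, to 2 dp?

Amplification A = ΔT/ΔT₀ = 5.66/2.7 = 2.096.
Total gain g = 1 − 1/A = 1 − 1/2.096 = 0.5229.
Known gains sum to -0.115 + 0.584 = 0.469.
g_pf = 0.5229 − 0.469 = 0.05.

0.05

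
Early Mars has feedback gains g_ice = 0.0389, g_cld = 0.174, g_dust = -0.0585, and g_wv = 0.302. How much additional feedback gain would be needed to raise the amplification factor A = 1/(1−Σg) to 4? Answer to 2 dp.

Current total gain = 0.4564.
Target gain for A = 4: g* = 1 − 1/4 = 0.75.
Additional gain needed = 0.75 − 0.4564 = 0.29.

0.29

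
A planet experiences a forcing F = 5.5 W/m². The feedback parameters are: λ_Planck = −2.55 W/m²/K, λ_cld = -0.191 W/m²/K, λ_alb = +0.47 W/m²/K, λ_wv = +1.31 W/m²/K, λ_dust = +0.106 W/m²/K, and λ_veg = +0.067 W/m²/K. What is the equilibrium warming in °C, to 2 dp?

6.98 °C

Net feedback parameter λ = (−2.55) + (-0.191) + (+0.47) + (+1.31) + (+0.106) + (+0.067) = -0.788 W/m²/K.
ΔT = −F/λ = −5.5/(-0.788) = 6.98 °C.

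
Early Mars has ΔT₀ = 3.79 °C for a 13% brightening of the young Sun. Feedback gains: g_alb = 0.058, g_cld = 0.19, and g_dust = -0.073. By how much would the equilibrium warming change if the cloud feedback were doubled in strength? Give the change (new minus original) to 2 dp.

Original: g = 0.175, ΔT = 3.79/(1−0.175) = 4.5939 °C.
With doubled cloud: g' = 0.365, ΔT' = 3.79/(1−0.365) = 5.9685 °C.
Change = 5.9685 − 4.5939 = 1.37 °C.

1.37 °C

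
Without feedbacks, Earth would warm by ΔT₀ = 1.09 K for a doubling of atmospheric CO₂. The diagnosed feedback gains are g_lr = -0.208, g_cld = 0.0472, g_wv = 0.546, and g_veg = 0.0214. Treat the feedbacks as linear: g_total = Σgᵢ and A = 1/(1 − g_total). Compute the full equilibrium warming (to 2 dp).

Total gain g = -0.208 + 0.0472 + 0.546 + 0.0214 = 0.4066.
Amplification A = 1/(1 − 0.4066) = 1.685.
ΔT = 1.09 × 1.685 = 1.84 K.

1.84 K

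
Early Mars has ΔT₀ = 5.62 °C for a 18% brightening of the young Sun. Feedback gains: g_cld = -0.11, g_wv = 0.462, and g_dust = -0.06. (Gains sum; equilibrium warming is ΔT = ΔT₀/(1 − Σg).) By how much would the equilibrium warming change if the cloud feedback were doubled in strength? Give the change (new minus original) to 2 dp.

-1.07 °C

Original: g = 0.292, ΔT = 5.62/(1−0.292) = 7.9379 °C.
With doubled cloud: g' = 0.182, ΔT' = 5.62/(1−0.182) = 6.8704 °C.
Change = 6.8704 − 7.9379 = -1.07 °C.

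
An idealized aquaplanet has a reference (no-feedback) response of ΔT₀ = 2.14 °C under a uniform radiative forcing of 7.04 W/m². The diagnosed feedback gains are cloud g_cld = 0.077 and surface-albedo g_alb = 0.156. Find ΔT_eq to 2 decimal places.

Total gain g = 0.077 + 0.156 = 0.233.
Amplification A = 1/(1 − 0.233) = 1.304.
ΔT = 2.14 × 1.304 = 2.79 °C.

2.79 °C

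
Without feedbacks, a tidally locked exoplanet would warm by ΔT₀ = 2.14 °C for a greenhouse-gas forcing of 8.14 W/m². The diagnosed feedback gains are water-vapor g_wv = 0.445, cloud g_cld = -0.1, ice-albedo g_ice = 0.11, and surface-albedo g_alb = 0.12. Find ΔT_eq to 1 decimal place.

Total gain g = 0.445 − 0.1 + 0.11 + 0.12 = 0.575.
Amplification A = 1/(1 − 0.575) = 2.353.
ΔT = 2.14 × 2.353 = 5.0 °C.

5.0 °C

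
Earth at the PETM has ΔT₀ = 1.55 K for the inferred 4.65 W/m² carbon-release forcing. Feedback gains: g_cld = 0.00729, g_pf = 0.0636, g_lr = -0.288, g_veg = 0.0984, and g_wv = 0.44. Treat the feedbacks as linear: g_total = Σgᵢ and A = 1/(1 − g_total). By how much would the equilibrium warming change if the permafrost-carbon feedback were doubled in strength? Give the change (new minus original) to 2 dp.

Original: g = 0.32129, ΔT = 1.55/(1−0.32129) = 2.2837 K.
With doubled permafrost-carbon: g' = 0.38489, ΔT' = 1.55/(1−0.38489) = 2.5199 K.
Change = 2.5199 − 2.2837 = 0.24 K.

0.24 K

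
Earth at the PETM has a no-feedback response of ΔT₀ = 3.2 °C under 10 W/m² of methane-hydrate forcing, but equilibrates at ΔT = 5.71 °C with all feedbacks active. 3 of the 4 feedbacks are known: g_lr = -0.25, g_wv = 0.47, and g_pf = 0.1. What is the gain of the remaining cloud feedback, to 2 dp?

Amplification A = ΔT/ΔT₀ = 5.71/3.2 = 1.784.
Total gain g = 1 − 1/A = 1 − 1/1.784 = 0.4395.
Known gains sum to -0.25 + 0.47 + 0.1 = 0.32.
g_cld = 0.4395 − 0.32 = 0.12.

0.12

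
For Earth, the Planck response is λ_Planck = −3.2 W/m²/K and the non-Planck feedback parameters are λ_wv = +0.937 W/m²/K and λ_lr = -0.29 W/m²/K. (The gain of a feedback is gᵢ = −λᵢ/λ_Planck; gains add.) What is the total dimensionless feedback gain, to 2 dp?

0.20

Convert to gains: g_wv = 0.937/3.2 = 0.2928; g_lr = -0.29/3.2 = -0.09062.
Total gain g = 0.20218.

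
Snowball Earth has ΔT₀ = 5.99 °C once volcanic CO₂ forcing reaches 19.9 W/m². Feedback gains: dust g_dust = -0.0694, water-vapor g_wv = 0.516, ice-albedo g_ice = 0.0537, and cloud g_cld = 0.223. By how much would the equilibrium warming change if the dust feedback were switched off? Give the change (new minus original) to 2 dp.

Original: g = 0.7233, ΔT = 5.99/(1−0.7233) = 21.6480 °C.
Without dust: g' = 0.7927, ΔT' = 5.99/(1−0.7927) = 28.8953 °C.
Change = 28.8953 − 21.6480 = 7.25 °C.

7.25 °C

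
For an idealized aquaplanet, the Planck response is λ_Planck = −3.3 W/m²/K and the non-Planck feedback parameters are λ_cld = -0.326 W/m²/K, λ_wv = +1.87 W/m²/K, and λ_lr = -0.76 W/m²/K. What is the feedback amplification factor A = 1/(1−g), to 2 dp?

1.31

Convert to gains: g_cld = -0.326/3.3 = -0.09879; g_wv = 1.87/3.3 = 0.5667; g_lr = -0.76/3.3 = -0.2303.
Total gain g = 0.23761.
A = 1/(1 − 0.23761) = 1.31.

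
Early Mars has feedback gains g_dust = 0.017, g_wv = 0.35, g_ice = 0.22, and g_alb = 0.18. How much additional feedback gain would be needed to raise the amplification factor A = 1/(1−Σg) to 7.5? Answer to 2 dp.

0.10

Current total gain = 0.767.
Target gain for A = 7.5: g* = 1 − 1/7.5 = 0.8667.
Additional gain needed = 0.8667 − 0.767 = 0.10.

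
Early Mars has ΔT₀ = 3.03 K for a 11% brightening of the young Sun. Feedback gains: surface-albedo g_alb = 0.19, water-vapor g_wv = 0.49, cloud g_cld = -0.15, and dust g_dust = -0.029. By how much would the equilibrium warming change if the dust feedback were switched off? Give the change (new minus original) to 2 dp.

Original: g = 0.501, ΔT = 3.03/(1−0.501) = 6.0721 K.
Without dust: g' = 0.53, ΔT' = 3.03/(1−0.53) = 6.4468 K.
Change = 6.4468 − 6.0721 = 0.37 K.

0.37 K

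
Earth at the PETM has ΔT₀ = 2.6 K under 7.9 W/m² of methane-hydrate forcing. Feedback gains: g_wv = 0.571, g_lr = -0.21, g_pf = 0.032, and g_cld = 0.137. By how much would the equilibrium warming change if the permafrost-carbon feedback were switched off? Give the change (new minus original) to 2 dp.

Original: g = 0.53, ΔT = 2.6/(1−0.53) = 5.5319 K.
Without permafrost-carbon: g' = 0.498, ΔT' = 2.6/(1−0.498) = 5.1793 K.
Change = 5.1793 − 5.5319 = -0.35 K.

-0.35 K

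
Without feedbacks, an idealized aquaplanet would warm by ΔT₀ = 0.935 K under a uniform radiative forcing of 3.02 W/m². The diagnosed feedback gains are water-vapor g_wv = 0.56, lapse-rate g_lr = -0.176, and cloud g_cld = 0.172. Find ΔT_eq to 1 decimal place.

2.1 K

Total gain g = 0.56 − 0.176 + 0.172 = 0.556.
Amplification A = 1/(1 − 0.556) = 2.252.
ΔT = 0.935 × 2.252 = 2.1 K.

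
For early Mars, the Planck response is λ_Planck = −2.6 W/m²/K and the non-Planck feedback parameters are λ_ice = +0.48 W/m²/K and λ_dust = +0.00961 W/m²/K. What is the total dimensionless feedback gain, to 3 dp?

Convert to gains: g_ice = 0.48/2.6 = 0.1846; g_dust = 0.00961/2.6 = 0.003696.
Total gain g = 0.188296.

0.188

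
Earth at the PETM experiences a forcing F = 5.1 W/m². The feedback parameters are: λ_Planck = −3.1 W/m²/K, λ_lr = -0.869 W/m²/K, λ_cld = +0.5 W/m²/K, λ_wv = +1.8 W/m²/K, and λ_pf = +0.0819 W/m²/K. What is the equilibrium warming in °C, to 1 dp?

3.2 °C

Net feedback parameter λ = (−3.1) + (-0.869) + (+0.5) + (+1.8) + (+0.0819) = -1.5871 W/m²/K.
ΔT = −F/λ = −5.1/(-1.5871) = 3.2 °C.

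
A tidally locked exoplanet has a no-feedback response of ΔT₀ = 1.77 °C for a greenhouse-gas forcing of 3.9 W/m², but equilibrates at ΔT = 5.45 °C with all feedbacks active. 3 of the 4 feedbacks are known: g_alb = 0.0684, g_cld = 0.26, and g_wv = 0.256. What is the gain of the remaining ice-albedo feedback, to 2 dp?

Amplification A = ΔT/ΔT₀ = 5.45/1.77 = 3.079.
Total gain g = 1 − 1/A = 1 − 1/3.079 = 0.6752.
Known gains sum to 0.0684 + 0.26 + 0.256 = 0.5844.
g_ice = 0.6752 − 0.5844 = 0.09.

0.09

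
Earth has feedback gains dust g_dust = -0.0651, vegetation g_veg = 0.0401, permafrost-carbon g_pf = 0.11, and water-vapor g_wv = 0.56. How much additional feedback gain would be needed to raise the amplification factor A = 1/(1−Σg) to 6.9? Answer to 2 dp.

Current total gain = 0.645.
Target gain for A = 6.9: g* = 1 − 1/6.9 = 0.8551.
Additional gain needed = 0.8551 − 0.645 = 0.21.

0.21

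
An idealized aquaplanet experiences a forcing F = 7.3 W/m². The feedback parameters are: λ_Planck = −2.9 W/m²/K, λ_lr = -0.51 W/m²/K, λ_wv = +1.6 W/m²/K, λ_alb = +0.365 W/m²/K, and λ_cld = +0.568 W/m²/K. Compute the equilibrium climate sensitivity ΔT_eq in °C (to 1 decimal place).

8.3 °C

Net feedback parameter λ = (−2.9) + (-0.51) + (+1.6) + (+0.365) + (+0.568) = -0.877 W/m²/K.
ΔT = −F/λ = −7.3/(-0.877) = 8.3 °C.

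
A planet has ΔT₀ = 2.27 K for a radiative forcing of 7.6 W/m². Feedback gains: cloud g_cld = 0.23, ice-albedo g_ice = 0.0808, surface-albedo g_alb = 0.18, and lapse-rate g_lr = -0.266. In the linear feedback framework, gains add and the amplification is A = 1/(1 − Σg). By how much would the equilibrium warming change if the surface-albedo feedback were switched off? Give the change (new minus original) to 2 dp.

-0.55 K

Original: g = 0.2248, ΔT = 2.27/(1−0.2248) = 2.9283 K.
Without surface-albedo: g' = 0.0448, ΔT' = 2.27/(1−0.0448) = 2.3765 K.
Change = 2.3765 − 2.9283 = -0.55 K.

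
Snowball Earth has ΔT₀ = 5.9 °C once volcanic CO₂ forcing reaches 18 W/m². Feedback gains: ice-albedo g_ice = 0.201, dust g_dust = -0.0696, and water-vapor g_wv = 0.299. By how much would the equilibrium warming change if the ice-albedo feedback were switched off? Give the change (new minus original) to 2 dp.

Original: g = 0.4304, ΔT = 5.9/(1−0.4304) = 10.3581 °C.
Without ice-albedo: g' = 0.2294, ΔT' = 5.9/(1−0.2294) = 7.6564 °C.
Change = 7.6564 − 10.3581 = -2.70 °C.

-2.70 °C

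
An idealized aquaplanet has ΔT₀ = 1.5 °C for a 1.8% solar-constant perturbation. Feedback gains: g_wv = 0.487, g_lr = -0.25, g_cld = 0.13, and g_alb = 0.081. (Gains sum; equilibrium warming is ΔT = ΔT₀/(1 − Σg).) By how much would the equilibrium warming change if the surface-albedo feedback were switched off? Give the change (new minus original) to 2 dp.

Original: g = 0.448, ΔT = 1.5/(1−0.448) = 2.7174 °C.
Without surface-albedo: g' = 0.367, ΔT' = 1.5/(1−0.367) = 2.3697 °C.
Change = 2.3697 − 2.7174 = -0.35 °C.

-0.35 °C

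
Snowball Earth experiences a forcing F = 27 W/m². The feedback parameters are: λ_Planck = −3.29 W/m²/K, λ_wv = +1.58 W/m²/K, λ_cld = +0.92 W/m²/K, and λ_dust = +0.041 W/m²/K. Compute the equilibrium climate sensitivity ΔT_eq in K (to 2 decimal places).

Net feedback parameter λ = (−3.29) + (+1.58) + (+0.92) + (+0.041) = -0.749 W/m²/K.
ΔT = −F/λ = −27/(-0.749) = 36.05 K.

36.05 K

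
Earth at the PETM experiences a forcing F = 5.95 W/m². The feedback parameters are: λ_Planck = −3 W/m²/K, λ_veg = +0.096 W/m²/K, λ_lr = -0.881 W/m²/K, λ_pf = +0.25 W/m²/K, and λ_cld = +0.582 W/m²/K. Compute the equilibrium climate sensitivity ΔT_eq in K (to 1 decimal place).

Net feedback parameter λ = (−3) + (+0.096) + (-0.881) + (+0.25) + (+0.582) = -2.953 W/m²/K.
ΔT = −F/λ = −5.95/(-2.953) = 2.0 K.

2.0 K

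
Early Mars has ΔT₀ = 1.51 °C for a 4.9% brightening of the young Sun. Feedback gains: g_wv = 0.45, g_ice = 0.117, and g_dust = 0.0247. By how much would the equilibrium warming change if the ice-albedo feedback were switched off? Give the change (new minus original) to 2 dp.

Original: g = 0.5917, ΔT = 1.51/(1−0.5917) = 3.6983 °C.
Without ice-albedo: g' = 0.4747, ΔT' = 1.51/(1−0.4747) = 2.8745 °C.
Change = 2.8745 − 3.6983 = -0.82 °C.

-0.82 °C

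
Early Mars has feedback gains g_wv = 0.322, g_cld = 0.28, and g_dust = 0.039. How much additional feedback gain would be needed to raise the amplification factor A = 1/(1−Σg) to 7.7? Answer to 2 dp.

0.23

Current total gain = 0.641.
Target gain for A = 7.7: g* = 1 − 1/7.7 = 0.8701.
Additional gain needed = 0.8701 − 0.641 = 0.23.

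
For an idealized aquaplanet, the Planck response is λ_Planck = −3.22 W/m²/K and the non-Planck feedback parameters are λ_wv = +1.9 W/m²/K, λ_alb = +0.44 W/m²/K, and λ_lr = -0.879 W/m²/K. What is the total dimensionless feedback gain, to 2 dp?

0.45

Convert to gains: g_wv = 1.9/3.22 = 0.5901; g_alb = 0.44/3.22 = 0.1366; g_lr = -0.879/3.22 = -0.273.
Total gain g = 0.4537.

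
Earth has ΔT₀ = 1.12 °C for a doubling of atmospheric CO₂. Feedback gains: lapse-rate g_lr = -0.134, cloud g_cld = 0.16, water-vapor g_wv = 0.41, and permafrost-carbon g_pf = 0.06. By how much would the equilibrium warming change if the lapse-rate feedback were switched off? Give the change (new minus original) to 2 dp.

0.80 °C

Original: g = 0.496, ΔT = 1.12/(1−0.496) = 2.2222 °C.
Without lapse-rate: g' = 0.63, ΔT' = 1.12/(1−0.63) = 3.0270 °C.
Change = 3.0270 − 2.2222 = 0.80 °C.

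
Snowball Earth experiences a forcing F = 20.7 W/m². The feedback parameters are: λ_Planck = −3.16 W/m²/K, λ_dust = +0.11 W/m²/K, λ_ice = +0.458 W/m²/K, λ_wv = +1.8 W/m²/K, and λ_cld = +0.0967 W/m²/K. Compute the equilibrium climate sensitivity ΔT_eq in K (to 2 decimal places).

29.77 K

Net feedback parameter λ = (−3.16) + (+0.11) + (+0.458) + (+1.8) + (+0.0967) = -0.6953 W/m²/K.
ΔT = −F/λ = −20.7/(-0.6953) = 29.77 K.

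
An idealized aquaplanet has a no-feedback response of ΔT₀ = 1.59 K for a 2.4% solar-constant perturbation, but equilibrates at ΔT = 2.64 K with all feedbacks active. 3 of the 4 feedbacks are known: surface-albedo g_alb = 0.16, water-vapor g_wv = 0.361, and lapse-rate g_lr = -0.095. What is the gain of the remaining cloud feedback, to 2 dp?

-0.03

Amplification A = ΔT/ΔT₀ = 2.64/1.59 = 1.66.
Total gain g = 1 − 1/A = 1 − 1/1.66 = 0.3976.
Known gains sum to 0.16 + 0.361 − 0.095 = 0.426.
g_cld = 0.3976 − 0.426 = -0.03.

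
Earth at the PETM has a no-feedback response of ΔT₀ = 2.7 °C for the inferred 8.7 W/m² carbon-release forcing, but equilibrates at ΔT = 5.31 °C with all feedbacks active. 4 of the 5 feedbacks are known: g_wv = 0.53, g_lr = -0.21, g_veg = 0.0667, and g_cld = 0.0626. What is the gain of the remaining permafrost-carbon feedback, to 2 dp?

Amplification A = ΔT/ΔT₀ = 5.31/2.7 = 1.967.
Total gain g = 1 − 1/A = 1 − 1/1.967 = 0.4916.
Known gains sum to 0.53 − 0.21 + 0.0667 + 0.0626 = 0.4493.
g_pf = 0.4916 − 0.4493 = 0.04.

0.04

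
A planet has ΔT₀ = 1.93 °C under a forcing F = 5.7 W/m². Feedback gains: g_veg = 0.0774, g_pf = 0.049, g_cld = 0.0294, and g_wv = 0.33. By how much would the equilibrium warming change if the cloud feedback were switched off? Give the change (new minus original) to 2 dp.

Original: g = 0.4858, ΔT = 1.93/(1−0.4858) = 3.7534 °C.
Without cloud: g' = 0.4564, ΔT' = 1.93/(1−0.4564) = 3.5504 °C.
Change = 3.5504 − 3.7534 = -0.20 °C.

-0.20 °C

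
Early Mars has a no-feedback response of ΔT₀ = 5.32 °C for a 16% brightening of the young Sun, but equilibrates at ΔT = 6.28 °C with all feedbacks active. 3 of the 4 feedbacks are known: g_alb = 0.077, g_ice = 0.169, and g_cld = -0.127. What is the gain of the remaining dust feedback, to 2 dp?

0.03

Amplification A = ΔT/ΔT₀ = 6.28/5.32 = 1.18.
Total gain g = 1 − 1/A = 1 − 1/1.18 = 0.1525.
Known gains sum to 0.077 + 0.169 − 0.127 = 0.119.
g_dust = 0.1525 − 0.119 = 0.03.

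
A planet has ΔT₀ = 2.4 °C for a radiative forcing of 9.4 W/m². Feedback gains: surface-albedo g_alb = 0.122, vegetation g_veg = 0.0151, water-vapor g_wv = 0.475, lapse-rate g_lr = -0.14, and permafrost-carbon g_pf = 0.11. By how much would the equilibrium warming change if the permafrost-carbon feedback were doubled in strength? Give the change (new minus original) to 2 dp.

Original: g = 0.5821, ΔT = 2.4/(1−0.5821) = 5.7430 °C.
With doubled permafrost-carbon: g' = 0.6921, ΔT' = 2.4/(1−0.6921) = 7.7947 °C.
Change = 7.7947 − 5.7430 = 2.05 °C.

2.05 °C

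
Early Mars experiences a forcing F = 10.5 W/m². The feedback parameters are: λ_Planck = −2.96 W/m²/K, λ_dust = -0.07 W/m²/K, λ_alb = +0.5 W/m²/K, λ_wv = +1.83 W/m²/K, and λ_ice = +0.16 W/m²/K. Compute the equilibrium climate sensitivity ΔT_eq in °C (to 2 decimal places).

19.44 °C

Net feedback parameter λ = (−2.96) + (-0.07) + (+0.5) + (+1.83) + (+0.16) = -0.54 W/m²/K.
ΔT = −F/λ = −10.5/(-0.54) = 19.44 °C.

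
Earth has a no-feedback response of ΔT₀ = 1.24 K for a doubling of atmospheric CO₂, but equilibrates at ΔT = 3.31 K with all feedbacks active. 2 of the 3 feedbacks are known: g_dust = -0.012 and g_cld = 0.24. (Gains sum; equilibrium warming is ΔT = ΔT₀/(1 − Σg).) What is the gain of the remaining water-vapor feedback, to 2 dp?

0.40

Amplification A = ΔT/ΔT₀ = 3.31/1.24 = 2.669.
Total gain g = 1 − 1/A = 1 − 1/2.669 = 0.6253.
Known gains sum to -0.012 + 0.24 = 0.228.
g_wv = 0.6253 − 0.228 = 0.40.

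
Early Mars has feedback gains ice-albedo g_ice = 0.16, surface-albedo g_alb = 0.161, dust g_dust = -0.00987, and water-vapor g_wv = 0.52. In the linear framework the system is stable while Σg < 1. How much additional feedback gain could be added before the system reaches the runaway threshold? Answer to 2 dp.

0.17

Current total gain = 0.16 + 0.161 − 0.00987 + 0.52 = 0.83113.
Margin to runaway = 1 − 0.83113 = 0.17.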